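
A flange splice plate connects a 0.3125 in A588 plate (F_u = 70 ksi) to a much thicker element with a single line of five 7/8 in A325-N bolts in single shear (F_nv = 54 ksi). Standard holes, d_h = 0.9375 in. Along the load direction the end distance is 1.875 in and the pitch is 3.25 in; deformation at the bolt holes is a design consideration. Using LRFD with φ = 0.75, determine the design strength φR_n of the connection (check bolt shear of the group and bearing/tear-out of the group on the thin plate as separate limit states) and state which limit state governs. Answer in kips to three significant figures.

122 kips (bolt shear governs)

Bolt shear: A_b = π·0.875²/4 = 0.6013 in²; R_n = 54 × 0.6013 × 5 × 1 = 162.4 kips → 0.75 × 162.4 = 122 kips.
Bearing (1.2 l_c t F_u ≤ 2.4 d t F_u): upper limit = 2.4·0.875·0.3125·70 = 45.94 kips.
  Edge l_c = 1.875 − 0.9375/2 = 1.406 → r_n = 36.91 kips; interior l_c = 3.25 − 0.9375 = 2.312 → r_n = 45.94 kips.
  R_n,bearing = 1·36.91 + 4·45.94 = 220.7 kips → 0.75 × 220.7 = 165 kips.
Bolt shear governs: 122 kips.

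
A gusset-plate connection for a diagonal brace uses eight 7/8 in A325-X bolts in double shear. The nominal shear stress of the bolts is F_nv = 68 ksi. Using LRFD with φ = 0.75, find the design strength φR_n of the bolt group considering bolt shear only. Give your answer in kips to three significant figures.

A_b = π × 0.875² / 4 = 0.6013 in².
R_n = F_nv · A_b · n · n_s = 68 × 0.6013 × 8 × 2 = 654.2 kips.
Design strength φR_n = 0.75 × 654.2 = 491 kips.

491 kips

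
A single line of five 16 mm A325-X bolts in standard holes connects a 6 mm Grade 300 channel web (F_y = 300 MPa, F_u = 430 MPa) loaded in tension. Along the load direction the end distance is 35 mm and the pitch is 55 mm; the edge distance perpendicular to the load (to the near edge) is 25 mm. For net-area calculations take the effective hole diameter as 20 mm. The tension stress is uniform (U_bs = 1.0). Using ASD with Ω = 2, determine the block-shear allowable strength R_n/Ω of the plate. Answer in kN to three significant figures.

Shear plane L_v = 35 + 4·55 = 255 mm; A_gv = 255 × 6 = 1530 mm².
A_nv = (255 − 4.5·20) × 6 = 990 mm².
A_nt = (25 − 0.5·20) × 6 = 90 mm².
0.6 F_u A_nv = 255.4 kN; 0.6 F_y A_gv = 275.4 kN → shear rupture governs the shear term.
R_n = 255.4 + 1.0 × 430 × 90 / 1000 = 294.1 kN.
Allowable strength R_n/Ω = 294.1 / 2 = 147 kN.

147 kN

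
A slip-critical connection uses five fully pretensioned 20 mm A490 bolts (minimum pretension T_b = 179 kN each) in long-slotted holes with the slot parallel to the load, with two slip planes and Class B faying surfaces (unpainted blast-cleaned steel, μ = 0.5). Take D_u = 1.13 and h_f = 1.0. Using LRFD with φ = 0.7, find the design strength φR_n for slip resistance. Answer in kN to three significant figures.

708 kN

R_n = μ · D_u · h_f · T_b · n_s · n_b = 0.5 × 1.13 × 1.0 × 179 × 2 × 5 = 1011 kN.
Design strength φR_n = 0.7 × 1011 = 708 kN.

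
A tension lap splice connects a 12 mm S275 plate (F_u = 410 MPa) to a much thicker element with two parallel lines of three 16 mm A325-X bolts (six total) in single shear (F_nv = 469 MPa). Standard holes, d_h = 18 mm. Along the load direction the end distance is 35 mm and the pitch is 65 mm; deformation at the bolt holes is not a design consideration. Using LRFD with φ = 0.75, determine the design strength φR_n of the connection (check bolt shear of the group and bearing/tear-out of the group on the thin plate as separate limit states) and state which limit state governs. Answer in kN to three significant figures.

Bolt shear: A_b = π·16²/4 = 201.1 mm²; R_n = 469 × 201.1 × 6 × 1 / 1000 = 565.8 kN → 0.75 × 565.8 = 424 kN.
Bearing (1.5 l_c t F_u ≤ 3.0 d t F_u): upper limit = 3.0·16·12·410 / 1000 = 236.2 kN.
  Edge l_c = 35 − 18/2 = 26 → r_n = 191.9 kN; interior l_c = 65 − 18 = 47 → r_n = 236.2 kN.
  R_n,bearing = 2·191.9 + 4·236.2 = 1328 kN → 0.75 × 1328 = 996 kN.
Bolt shear governs: 424 kN.

424 kN (bolt shear governs)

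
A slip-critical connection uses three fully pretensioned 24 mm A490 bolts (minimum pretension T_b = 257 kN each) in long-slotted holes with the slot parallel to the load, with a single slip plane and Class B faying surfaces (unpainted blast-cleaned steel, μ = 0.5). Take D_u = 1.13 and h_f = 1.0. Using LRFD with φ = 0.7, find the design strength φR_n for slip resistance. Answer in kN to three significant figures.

305 kN

R_n = μ · D_u · h_f · T_b · n_s · n_b = 0.5 × 1.13 × 1.0 × 257 × 1 × 3 = 435.6 kN.
Design strength φR_n = 0.7 × 435.6 = 305 kN.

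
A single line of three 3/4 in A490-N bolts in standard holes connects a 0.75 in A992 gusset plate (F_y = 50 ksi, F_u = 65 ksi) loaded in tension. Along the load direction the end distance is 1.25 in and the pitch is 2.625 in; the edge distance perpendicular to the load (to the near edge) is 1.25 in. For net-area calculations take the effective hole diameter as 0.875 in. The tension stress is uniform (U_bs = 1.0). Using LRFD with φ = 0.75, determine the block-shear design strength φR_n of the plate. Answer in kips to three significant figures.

Shear plane L_v = 1.25 + 2·2.625 = 6.5 in; A_gv = 6.5 × 0.75 = 4.875 in².
A_nv = (6.5 − 2.5·0.875) × 0.75 = 3.234 in².
A_nt = (1.25 − 0.5·0.875) × 0.75 = 0.6094 in².
0.6 F_u A_nv = 126.1 kips; 0.6 F_y A_gv = 146.2 kips → shear rupture governs the shear term.
R_n = 126.1 + 1.0 × 65 × 0.6094 = 165.8 kips.
Design strength φR_n = 0.75 × 165.8 = 124 kips.

124 kips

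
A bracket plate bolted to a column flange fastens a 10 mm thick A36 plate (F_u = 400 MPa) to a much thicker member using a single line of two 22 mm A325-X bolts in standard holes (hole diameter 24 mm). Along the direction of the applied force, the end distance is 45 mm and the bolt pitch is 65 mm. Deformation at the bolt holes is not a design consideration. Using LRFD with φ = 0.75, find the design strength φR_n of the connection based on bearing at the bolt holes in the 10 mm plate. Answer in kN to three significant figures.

333 kN

Per bolt r_n = 1.5 l_c t F_u ≤ 3.0 d t F_u; upper limit = 3.0 × 22 × 10 × 400 / 1000 = 264 kN.
Edge bolt: l_c = 45 − 24/2 = 33 mm → 1.5 × 33 × 10 × 400 / 1000 = 198 → r_n = 198 kN.
Interior bolts: l_c = 65 − 24 = 41 mm → 1.5 × 41 × 10 × 400 / 1000 = 246 → r_n = 246 kN.
R_n = 1 × 198 + 1 × 246 = 444 kN.
Design strength φR_n = 0.75 × 444 = 333 kN.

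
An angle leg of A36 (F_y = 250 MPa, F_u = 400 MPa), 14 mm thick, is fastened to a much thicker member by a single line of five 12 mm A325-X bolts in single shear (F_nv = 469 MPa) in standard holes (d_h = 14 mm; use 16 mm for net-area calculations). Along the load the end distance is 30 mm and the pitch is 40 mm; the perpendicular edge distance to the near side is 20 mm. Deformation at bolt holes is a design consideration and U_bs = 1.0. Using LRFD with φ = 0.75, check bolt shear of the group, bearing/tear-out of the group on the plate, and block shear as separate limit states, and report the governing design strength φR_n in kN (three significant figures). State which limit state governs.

199 kN (bolt shear governs)

Bolt shear: A_b = π·12²/4 = 113.1 mm²; R_n = 469 × 113.1 × 5 × 1 / 1000 = 265.2 kN → 0.75 × 265.2 = 199 kN.
Bearing: edge l_c = 23, r_n = 154.6 kN; interior l_c = 26, r_n = 161.3 kN; R_n = 154.6 + 4·161.3 = 799.7 kN → 600 kN.
Block shear: A_gv = 2660, A_nv = 1652, A_nt = 168 mm²; R_n = min(0.6F_uA_nv, 0.6F_yA_gv) + U_bs·F_u·A_nt = 463.7 kN → 348 kN.
Bolt shear governs: 199 kN.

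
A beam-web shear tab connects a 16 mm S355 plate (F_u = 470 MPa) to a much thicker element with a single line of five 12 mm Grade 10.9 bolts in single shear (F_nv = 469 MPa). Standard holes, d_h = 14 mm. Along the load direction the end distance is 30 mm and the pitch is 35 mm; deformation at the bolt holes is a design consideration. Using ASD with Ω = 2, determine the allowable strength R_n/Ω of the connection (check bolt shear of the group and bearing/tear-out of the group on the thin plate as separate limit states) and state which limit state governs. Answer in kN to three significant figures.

Bolt shear: A_b = π·12²/4 = 113.1 mm²; R_n = 469 × 113.1 × 5 × 1 / 1000 = 265.2 kN → 265.2 / 2 = 133 kN.
Bearing (1.2 l_c t F_u ≤ 2.4 d t F_u): upper limit = 2.4·12·16·470 / 1000 = 216.6 kN.
  Edge l_c = 30 − 14/2 = 23 → r_n = 207.6 kN; interior l_c = 35 − 14 = 21 → r_n = 189.5 kN.
  R_n,bearing = 1·207.6 + 4·189.5 = 965.6 kN → 965.6 / 2 = 483 kN.
Bolt shear governs: 133 kN.

133 kN (bolt shear governs)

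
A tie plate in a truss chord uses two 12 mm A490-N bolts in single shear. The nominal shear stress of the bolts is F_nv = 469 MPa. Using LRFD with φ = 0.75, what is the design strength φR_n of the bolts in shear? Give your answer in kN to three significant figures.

79.6 kN

A_b = π × 12² / 4 = 113.1 mm².
R_n = F_nv · A_b · n · n_s = 469 × 113.1 × 2 × 1 / 1000 = 106.1 kN.
Design strength φR_n = 0.75 × 106.1 = 79.6 kN.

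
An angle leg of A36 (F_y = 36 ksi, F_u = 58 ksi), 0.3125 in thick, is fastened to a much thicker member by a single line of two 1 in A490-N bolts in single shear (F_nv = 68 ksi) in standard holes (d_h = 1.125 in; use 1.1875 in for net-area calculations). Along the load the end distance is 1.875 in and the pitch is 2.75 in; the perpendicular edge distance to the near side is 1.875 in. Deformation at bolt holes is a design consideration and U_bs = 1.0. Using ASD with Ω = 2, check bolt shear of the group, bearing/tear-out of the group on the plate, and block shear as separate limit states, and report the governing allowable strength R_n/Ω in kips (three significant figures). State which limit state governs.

27.1 kips (block shear governs)

Bolt shear: A_b = π·1²/4 = 0.7854 in²; R_n = 68 × 0.7854 × 2 × 1 = 106.8 kips → 106.8 / 2 = 53.4 kips.
Bearing: edge l_c = 1.312, r_n = 28.55 kips; interior l_c = 1.625, r_n = 35.34 kips; R_n = 28.55 + 1·35.34 = 63.89 kips → 31.9 kips.
Block shear: A_gv = 1.445, A_nv = 0.8887, A_nt = 0.4004 in²; R_n = min(0.6F_uA_nv, 0.6F_yA_gv) + U_bs·F_u·A_nt = 54.15 kips → 27.1 kips.
Block shear governs: 27.1 kips.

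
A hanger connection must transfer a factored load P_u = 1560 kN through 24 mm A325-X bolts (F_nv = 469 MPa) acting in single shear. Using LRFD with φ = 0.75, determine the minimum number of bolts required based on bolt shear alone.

10 bolts

A_b = π·24²/4 = 452.4 mm².
Per-bolt design strength φR_n = 0.75 × 469 × 452.4 × 1 / 1000 = 159.1 kN.
n ≥ 1560 / 159.1 = 9.803 → use 10 bolts.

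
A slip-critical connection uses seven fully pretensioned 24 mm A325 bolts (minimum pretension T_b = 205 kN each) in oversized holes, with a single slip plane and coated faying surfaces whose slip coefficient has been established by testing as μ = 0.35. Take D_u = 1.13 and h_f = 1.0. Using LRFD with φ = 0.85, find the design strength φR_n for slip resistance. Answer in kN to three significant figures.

482 kN

R_n = μ · D_u · h_f · T_b · n_s · n_b = 0.35 × 1.13 × 1.0 × 205 × 1 × 7 = 567.5 kN.
Design strength φR_n = 0.85 × 567.5 = 482 kN.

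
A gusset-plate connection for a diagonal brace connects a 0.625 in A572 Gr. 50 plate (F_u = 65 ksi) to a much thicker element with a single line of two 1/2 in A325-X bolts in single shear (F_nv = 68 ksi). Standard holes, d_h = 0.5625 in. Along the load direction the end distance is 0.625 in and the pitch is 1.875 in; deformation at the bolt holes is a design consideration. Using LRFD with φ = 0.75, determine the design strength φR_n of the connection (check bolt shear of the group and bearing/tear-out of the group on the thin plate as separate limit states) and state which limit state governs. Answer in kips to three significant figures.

Bolt shear: A_b = π·0.5²/4 = 0.1963 in²; R_n = 68 × 0.1963 × 2 × 1 = 26.7 kips → 0.75 × 26.7 = 20 kips.
Bearing (1.2 l_c t F_u ≤ 2.4 d t F_u): upper limit = 2.4·0.5·0.625·65 = 48.75 kips.
  Edge l_c = 0.625 − 0.5625/2 = 0.3438 → r_n = 16.76 kips; interior l_c = 1.875 − 0.5625 = 1.312 → r_n = 48.75 kips.
  R_n,bearing = 1·16.76 + 1·48.75 = 65.51 kips → 0.75 × 65.51 = 49.1 kips.
Bolt shear governs: 20 kips.

20 kips (bolt shear governs)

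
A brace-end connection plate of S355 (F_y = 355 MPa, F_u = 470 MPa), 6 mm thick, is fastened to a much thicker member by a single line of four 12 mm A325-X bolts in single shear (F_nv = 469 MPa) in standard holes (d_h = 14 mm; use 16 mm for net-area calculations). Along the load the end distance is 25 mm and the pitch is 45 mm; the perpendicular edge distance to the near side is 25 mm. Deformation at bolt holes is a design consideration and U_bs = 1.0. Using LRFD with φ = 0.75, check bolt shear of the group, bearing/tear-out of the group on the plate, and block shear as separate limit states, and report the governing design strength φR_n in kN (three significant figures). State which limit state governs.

Bolt shear: A_b = π·12²/4 = 113.1 mm²; R_n = 469 × 113.1 × 4 × 1 / 1000 = 212.2 kN → 0.75 × 212.2 = 159 kN.
Bearing: edge l_c = 18, r_n = 60.91 kN; interior l_c = 31, r_n = 81.22 kN; R_n = 60.91 + 3·81.22 = 304.6 kN → 228 kN.
Block shear: A_gv = 960, A_nv = 624, A_nt = 102 mm²; R_n = min(0.6F_uA_nv, 0.6F_yA_gv) + U_bs·F_u·A_nt = 223.9 kN → 168 kN.
Bolt shear governs: 159 kN.

159 kN (bolt shear governs)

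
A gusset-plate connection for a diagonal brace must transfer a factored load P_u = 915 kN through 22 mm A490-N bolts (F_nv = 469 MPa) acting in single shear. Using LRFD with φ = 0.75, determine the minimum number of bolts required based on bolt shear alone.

7 bolts

A_b = π·22²/4 = 380.1 mm².
Per-bolt design strength φR_n = 0.75 × 469 × 380.1 × 1 / 1000 = 133.7 kN.
n ≥ 915 / 133.7 = 6.843 → use 7 bolts.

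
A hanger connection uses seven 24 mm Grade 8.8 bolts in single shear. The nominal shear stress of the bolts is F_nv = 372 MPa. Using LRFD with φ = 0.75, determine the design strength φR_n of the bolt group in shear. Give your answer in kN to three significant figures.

884 kN

A_b = π × 24² / 4 = 452.4 mm².
R_n = F_nv · A_b · n · n_s = 372 × 452.4 × 7 × 1 / 1000 = 1178 kN.
Design strength φR_n = 0.75 × 1178 = 884 kN.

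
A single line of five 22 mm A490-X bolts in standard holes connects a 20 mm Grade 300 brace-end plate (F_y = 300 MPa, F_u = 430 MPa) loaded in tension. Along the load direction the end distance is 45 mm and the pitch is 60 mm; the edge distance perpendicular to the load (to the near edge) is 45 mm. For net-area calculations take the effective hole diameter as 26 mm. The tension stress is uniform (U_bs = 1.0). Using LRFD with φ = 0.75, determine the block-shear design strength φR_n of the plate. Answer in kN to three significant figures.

857 kN

Shear plane L_v = 45 + 4·60 = 285 mm; A_gv = 285 × 20 = 5700 mm².
A_nv = (285 − 4.5·26) × 20 = 3360 mm².
A_nt = (45 − 0.5·26) × 20 = 640 mm².
0.6 F_u A_nv = 866.9 kN; 0.6 F_y A_gv = 1026 kN → shear rupture governs the shear term.
R_n = 866.9 + 1.0 × 430 × 640 / 1000 = 1142 kN.
Design strength φR_n = 0.75 × 1142 = 857 kN.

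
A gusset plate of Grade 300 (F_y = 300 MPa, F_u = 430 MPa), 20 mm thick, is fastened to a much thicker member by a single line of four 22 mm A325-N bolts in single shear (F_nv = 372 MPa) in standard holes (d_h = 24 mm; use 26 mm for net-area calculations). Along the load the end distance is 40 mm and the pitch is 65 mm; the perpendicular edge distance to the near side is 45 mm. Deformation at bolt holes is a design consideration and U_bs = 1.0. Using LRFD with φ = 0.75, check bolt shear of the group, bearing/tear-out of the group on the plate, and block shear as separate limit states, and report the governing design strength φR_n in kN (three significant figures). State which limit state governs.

Bolt shear: A_b = π·22²/4 = 380.1 mm²; R_n = 372 × 380.1 × 4 × 1 / 1000 = 565.6 kN → 0.75 × 565.6 = 424 kN.
Bearing: edge l_c = 28, r_n = 289 kN; interior l_c = 41, r_n = 423.1 kN; R_n = 289 + 3·423.1 = 1558 kN → 1170 kN.
Block shear: A_gv = 4700, A_nv = 2880, A_nt = 640 mm²; R_n = min(0.6F_uA_nv, 0.6F_yA_gv) + U_bs·F_u·A_nt = 1018 kN → 764 kN.
Bolt shear governs: 424 kN.

424 kN (bolt shear governs)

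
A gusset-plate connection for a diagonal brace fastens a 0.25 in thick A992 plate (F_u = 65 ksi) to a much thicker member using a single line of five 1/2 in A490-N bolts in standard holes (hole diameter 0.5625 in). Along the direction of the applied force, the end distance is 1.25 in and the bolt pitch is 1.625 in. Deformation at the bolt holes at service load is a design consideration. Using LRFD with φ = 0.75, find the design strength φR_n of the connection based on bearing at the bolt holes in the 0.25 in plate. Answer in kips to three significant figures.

72.7 kips

Per bolt r_n = 1.2 l_c t F_u ≤ 2.4 d t F_u; upper limit = 2.4 × 0.5 × 0.25 × 65 = 19.5 kips.
Edge bolt: l_c = 1.25 − 0.5625/2 = 0.9688 in → 1.2 × 0.9688 × 0.25 × 65 = 18.89 → r_n = 18.89 kips.
Interior bolts: l_c = 1.625 − 0.5625 = 1.062 in → 1.2 × 1.062 × 0.25 × 65 = 20.72 → r_n = 19.5 kips.
R_n = 1 × 18.89 + 4 × 19.5 = 96.89 kips.
Design strength φR_n = 0.75 × 96.89 = 72.7 kips.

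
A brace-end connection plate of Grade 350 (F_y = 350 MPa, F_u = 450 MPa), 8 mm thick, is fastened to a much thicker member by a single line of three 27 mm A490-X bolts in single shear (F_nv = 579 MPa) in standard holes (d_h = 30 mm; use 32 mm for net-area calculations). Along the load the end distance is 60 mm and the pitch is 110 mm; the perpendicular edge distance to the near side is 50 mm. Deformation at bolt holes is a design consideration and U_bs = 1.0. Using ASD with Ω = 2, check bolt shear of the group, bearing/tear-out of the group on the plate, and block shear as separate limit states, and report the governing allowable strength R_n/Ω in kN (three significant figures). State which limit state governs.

277 kN (block shear governs)

Bolt shear: A_b = π·27²/4 = 572.6 mm²; R_n = 579 × 572.6 × 3 × 1 / 1000 = 994.5 kN → 994.5 / 2 = 497 kN.
Bearing: edge l_c = 45, r_n = 194.4 kN; interior l_c = 80, r_n = 233.3 kN; R_n = 194.4 + 2·233.3 = 661 kN → 330 kN.
Block shear: A_gv = 2240, A_nv = 1600, A_nt = 272 mm²; R_n = min(0.6F_uA_nv, 0.6F_yA_gv) + U_bs·F_u·A_nt = 554.4 kN → 277 kN.
Block shear governs: 277 kN.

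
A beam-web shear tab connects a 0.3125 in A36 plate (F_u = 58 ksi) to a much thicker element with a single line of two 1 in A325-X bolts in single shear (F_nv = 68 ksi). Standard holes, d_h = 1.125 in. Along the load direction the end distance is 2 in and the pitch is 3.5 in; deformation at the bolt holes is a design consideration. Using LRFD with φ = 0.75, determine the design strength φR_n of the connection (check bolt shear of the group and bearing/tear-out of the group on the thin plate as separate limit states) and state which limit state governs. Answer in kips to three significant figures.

56.1 kips (bearing governs)

Bolt shear: A_b = π·1²/4 = 0.7854 in²; R_n = 68 × 0.7854 × 2 × 1 = 106.8 kips → 0.75 × 106.8 = 80.1 kips.
Bearing (1.2 l_c t F_u ≤ 2.4 d t F_u): upper limit = 2.4·1·0.3125·58 = 43.5 kips.
  Edge l_c = 2 − 1.125/2 = 1.438 → r_n = 31.27 kips; interior l_c = 3.5 − 1.125 = 2.375 → r_n = 43.5 kips.
  R_n,bearing = 1·31.27 + 1·43.5 = 74.77 kips → 0.75 × 74.77 = 56.1 kips.
Bearing governs: 56.1 kips.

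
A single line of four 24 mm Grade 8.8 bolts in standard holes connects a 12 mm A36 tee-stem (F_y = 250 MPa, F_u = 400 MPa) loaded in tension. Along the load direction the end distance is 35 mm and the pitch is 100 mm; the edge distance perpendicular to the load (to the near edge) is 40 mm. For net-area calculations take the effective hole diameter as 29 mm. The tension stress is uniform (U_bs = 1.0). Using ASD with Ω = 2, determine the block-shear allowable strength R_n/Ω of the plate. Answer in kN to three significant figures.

363 kN

Shear plane L_v = 35 + 3·100 = 335 mm; A_gv = 335 × 12 = 4020 mm².
A_nv = (335 − 3.5·29) × 12 = 2802 mm².
A_nt = (40 − 0.5·29) × 12 = 306 mm².
0.6 F_u A_nv = 672.5 kN; 0.6 F_y A_gv = 603 kN → shear yielding governs the shear term.
R_n = 603 + 1.0 × 400 × 306 / 1000 = 725.4 kN.
Allowable strength R_n/Ω = 725.4 / 2 = 363 kN.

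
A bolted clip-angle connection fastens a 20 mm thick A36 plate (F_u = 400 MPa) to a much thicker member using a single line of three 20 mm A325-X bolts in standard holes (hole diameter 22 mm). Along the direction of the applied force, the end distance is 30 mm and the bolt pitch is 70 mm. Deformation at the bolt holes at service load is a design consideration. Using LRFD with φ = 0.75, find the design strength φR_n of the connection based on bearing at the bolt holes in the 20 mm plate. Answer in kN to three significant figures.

713 kN

Per bolt r_n = 1.2 l_c t F_u ≤ 2.4 d t F_u; upper limit = 2.4 × 20 × 20 × 400 / 1000 = 384 kN.
Edge bolt: l_c = 30 − 22/2 = 19 mm → 1.2 × 19 × 20 × 400 / 1000 = 182.4 → r_n = 182.4 kN.
Interior bolts: l_c = 70 − 22 = 48 mm → 1.2 × 48 × 20 × 400 / 1000 = 460.8 → r_n = 384 kN.
R_n = 1 × 182.4 + 2 × 384 = 950.4 kN.
Design strength φR_n = 0.75 × 950.4 = 713 kN.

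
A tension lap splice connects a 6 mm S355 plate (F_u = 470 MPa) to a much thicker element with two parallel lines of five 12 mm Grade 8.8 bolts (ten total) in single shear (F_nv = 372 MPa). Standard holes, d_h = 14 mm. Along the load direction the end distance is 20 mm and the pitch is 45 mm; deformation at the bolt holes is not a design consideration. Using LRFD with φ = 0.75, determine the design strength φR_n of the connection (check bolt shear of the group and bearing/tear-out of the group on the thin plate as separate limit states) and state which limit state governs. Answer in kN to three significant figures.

316 kN (bolt shear governs)

Bolt shear: A_b = π·12²/4 = 113.1 mm²; R_n = 372 × 113.1 × 10 × 1 / 1000 = 420.7 kN → 0.75 × 420.7 = 316 kN.
Bearing (1.5 l_c t F_u ≤ 3.0 d t F_u): upper limit = 3.0·12·6·470 / 1000 = 101.5 kN.
  Edge l_c = 20 − 14/2 = 13 → r_n = 54.99 kN; interior l_c = 45 − 14 = 31 → r_n = 101.5 kN.
  R_n,bearing = 2·54.99 + 8·101.5 = 922.1 kN → 0.75 × 922.1 = 692 kN.
Bolt shear governs: 316 kN.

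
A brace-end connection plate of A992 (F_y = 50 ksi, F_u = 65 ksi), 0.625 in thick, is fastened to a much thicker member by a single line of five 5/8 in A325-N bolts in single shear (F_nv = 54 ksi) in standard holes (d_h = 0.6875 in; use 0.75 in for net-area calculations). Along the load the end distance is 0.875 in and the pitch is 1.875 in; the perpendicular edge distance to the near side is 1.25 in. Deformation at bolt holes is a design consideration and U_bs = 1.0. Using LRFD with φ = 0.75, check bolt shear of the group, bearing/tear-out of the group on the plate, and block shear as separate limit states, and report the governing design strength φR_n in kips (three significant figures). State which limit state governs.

Bolt shear: A_b = π·0.625²/4 = 0.3068 in²; R_n = 54 × 0.3068 × 5 × 1 = 82.83 kips → 0.75 × 82.83 = 62.1 kips.
Bearing: edge l_c = 0.5312, r_n = 25.9 kips; interior l_c = 1.188, r_n = 57.89 kips; R_n = 25.9 + 4·57.89 = 257.5 kips → 193 kips.
Block shear: A_gv = 5.234, A_nv = 3.125, A_nt = 0.5469 in²; R_n = min(0.6F_uA_nv, 0.6F_yA_gv) + U_bs·F_u·A_nt = 157.4 kips → 118 kips.
Bolt shear governs: 62.1 kips.

62.1 kips (bolt shear governs)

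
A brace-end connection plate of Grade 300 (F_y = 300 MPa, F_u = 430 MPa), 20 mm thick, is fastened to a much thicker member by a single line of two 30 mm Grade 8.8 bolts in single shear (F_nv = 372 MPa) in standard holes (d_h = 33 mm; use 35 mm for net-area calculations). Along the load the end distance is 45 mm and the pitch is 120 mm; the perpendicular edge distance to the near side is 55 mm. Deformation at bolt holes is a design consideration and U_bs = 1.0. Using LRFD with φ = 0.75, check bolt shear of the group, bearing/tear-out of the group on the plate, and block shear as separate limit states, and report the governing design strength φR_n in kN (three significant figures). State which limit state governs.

Bolt shear: A_b = π·30²/4 = 706.9 mm²; R_n = 372 × 706.9 × 2 × 1 / 1000 = 525.9 kN → 0.75 × 525.9 = 394 kN.
Bearing: edge l_c = 28.5, r_n = 294.1 kN; interior l_c = 87, r_n = 619.2 kN; R_n = 294.1 + 1·619.2 = 913.3 kN → 685 kN.
Block shear: A_gv = 3300, A_nv = 2250, A_nt = 750 mm²; R_n = min(0.6F_uA_nv, 0.6F_yA_gv) + U_bs·F_u·A_nt = 903 kN → 677 kN.
Bolt shear governs: 394 kN.

394 kN (bolt shear governs)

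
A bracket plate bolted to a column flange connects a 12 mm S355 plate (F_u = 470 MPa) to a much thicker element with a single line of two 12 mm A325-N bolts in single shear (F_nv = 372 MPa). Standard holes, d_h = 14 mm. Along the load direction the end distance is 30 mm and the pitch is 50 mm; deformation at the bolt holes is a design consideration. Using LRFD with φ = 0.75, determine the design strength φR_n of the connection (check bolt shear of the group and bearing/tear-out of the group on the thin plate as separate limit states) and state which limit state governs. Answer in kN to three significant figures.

63.1 kN (bolt shear governs)

Bolt shear: A_b = π·12²/4 = 113.1 mm²; R_n = 372 × 113.1 × 2 × 1 / 1000 = 84.14 kN → 0.75 × 84.14 = 63.1 kN.
Bearing (1.2 l_c t F_u ≤ 2.4 d t F_u): upper limit = 2.4·12·12·470 / 1000 = 162.4 kN.
  Edge l_c = 30 − 14/2 = 23 → r_n = 155.7 kN; interior l_c = 50 − 14 = 36 → r_n = 162.4 kN.
  R_n,bearing = 1·155.7 + 1·162.4 = 318.1 kN → 0.75 × 318.1 = 239 kN.
Bolt shear governs: 63.1 kN.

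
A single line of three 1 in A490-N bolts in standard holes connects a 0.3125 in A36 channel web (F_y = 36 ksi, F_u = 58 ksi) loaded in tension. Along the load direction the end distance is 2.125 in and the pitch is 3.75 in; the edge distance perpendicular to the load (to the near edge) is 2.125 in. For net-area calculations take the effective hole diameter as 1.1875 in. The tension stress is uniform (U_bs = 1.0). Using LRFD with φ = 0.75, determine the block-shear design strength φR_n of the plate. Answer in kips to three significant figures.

Shear plane L_v = 2.125 + 2·3.75 = 9.625 in; A_gv = 9.625 × 0.3125 = 3.008 in².
A_nv = (9.625 − 2.5·1.1875) × 0.3125 = 2.08 in².
A_nt = (2.125 − 0.5·1.1875) × 0.3125 = 0.4785 in².
0.6 F_u A_nv = 72.39 kips; 0.6 F_y A_gv = 64.97 kips → shear yielding governs the shear term.
R_n = 64.97 + 1.0 × 58 × 0.4785 = 92.72 kips.
Design strength φR_n = 0.75 × 92.72 = 69.5 kips.

69.5 kips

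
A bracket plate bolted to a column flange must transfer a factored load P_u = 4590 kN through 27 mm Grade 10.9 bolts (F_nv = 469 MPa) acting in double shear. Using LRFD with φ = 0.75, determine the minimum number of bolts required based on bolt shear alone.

12 bolts

A_b = π·27²/4 = 572.6 mm².
Per-bolt design strength φR_n = 0.75 × 469 × 572.6 × 2 / 1000 = 402.8 kN.
n ≥ 4590 / 402.8 = 11.4 → use 12 bolts.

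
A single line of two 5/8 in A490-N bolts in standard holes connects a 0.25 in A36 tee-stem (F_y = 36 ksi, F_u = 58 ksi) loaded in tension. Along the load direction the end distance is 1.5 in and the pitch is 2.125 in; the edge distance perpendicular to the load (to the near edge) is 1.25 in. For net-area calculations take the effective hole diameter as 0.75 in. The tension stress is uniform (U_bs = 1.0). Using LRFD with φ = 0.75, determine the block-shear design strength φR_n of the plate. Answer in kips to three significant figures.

Shear plane L_v = 1.5 + 1·2.125 = 3.625 in; A_gv = 3.625 × 0.25 = 0.9062 in².
A_nv = (3.625 − 1.5·0.75) × 0.25 = 0.625 in².
A_nt = (1.25 − 0.5·0.75) × 0.25 = 0.2188 in².
0.6 F_u A_nv = 21.75 kips; 0.6 F_y A_gv = 19.57 kips → shear yielding governs the shear term.
R_n = 19.57 + 1.0 × 58 × 0.2188 = 32.26 kips.
Design strength φR_n = 0.75 × 32.26 = 24.2 kips.

24.2 kips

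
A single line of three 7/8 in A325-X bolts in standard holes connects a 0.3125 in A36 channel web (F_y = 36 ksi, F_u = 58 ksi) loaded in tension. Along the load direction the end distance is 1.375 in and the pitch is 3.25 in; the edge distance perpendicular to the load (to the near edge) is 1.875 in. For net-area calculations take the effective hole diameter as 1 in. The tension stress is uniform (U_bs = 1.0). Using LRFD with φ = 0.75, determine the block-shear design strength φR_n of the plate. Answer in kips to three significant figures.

58.6 kips

Shear plane L_v = 1.375 + 2·3.25 = 7.875 in; A_gv = 7.875 × 0.3125 = 2.461 in².
A_nv = (7.875 − 2.5·1) × 0.3125 = 1.68 in².
A_nt = (1.875 − 0.5·1) × 0.3125 = 0.4297 in².
0.6 F_u A_nv = 58.45 kips; 0.6 F_y A_gv = 53.16 kips → shear yielding governs the shear term.
R_n = 53.16 + 1.0 × 58 × 0.4297 = 78.08 kips.
Design strength φR_n = 0.75 × 78.08 = 58.6 kips.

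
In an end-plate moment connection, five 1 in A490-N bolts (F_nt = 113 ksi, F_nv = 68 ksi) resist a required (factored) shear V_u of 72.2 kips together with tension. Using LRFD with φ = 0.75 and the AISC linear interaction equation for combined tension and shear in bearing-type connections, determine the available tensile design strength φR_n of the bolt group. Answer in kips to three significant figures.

A_b = π·1²/4 = 0.7854 in²; f_rv = 72.2 / (5 × 0.7854) = 18.39 ksi.
F'_nt = 1.3 F_nt − (F_nt / φF_nv) f_rv = 1.3·113 − (113/(0.75·68))·18.39 = 106.2 ksi, capped at F_nt → F'_nt = 106.2 ksi.
R_n = F'_nt · A_b · n = 106.2 × 0.7854 × 5 = 416.9 kips.
Design strength φR_n = 0.75 × 416.9 = 313 kips.

313 kips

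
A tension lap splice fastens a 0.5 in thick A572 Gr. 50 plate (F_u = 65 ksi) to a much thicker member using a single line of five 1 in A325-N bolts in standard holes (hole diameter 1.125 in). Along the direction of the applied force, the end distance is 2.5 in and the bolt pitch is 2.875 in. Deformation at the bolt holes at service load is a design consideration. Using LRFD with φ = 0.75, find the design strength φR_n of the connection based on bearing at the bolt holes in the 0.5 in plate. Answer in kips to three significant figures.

Per bolt r_n = 1.2 l_c t F_u ≤ 2.4 d t F_u; upper limit = 2.4 × 1 × 0.5 × 65 = 78 kips.
Edge bolt: l_c = 2.5 − 1.125/2 = 1.938 in → 1.2 × 1.938 × 0.5 × 65 = 75.56 → r_n = 75.56 kips.
Interior bolts: l_c = 2.875 − 1.125 = 1.75 in → 1.2 × 1.75 × 0.5 × 65 = 68.25 → r_n = 68.25 kips.
R_n = 1 × 75.56 + 4 × 68.25 = 348.6 kips.
Design strength φR_n = 0.75 × 348.6 = 261 kips.

261 kips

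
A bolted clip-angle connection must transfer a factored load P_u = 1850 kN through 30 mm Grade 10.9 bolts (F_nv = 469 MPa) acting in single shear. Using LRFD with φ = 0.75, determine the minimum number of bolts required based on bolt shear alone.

8 bolts

A_b = π·30²/4 = 706.9 mm².
Per-bolt design strength φR_n = 0.75 × 469 × 706.9 × 1 / 1000 = 248.6 kN.
n ≥ 1850 / 248.6 = 7.441 → use 8 bolts.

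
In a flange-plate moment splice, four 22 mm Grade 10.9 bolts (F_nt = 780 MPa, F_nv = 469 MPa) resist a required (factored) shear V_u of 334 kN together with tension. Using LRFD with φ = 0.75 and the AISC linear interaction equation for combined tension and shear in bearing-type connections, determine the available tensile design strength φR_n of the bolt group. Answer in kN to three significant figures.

A_b = π·22²/4 = 380.1 mm²; f_rv = 334 × 1000 / (4 × 380.1) = 219.7 MPa.
F'_nt = 1.3 F_nt − (F_nt / φF_nv) f_rv = 1.3·780 − (780/(0.75·469))·219.7 = 526.9 MPa, capped at F_nt → F'_nt = 526.9 MPa.
R_n = F'_nt · A_b · n = 526.9 × 380.1 × 4 / 1000 = 801.2 kN.
Design strength φR_n = 0.75 × 801.2 = 601 kN.

601 kN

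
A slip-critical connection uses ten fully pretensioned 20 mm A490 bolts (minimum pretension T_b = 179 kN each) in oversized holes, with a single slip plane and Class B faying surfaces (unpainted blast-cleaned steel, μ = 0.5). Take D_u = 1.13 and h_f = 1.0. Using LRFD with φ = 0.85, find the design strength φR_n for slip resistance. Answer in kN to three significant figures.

R_n = μ · D_u · h_f · T_b · n_s · n_b = 0.5 × 1.13 × 1.0 × 179 × 1 × 10 = 1011 kN.
Design strength φR_n = 0.85 × 1011 = 860 kN.

860 kN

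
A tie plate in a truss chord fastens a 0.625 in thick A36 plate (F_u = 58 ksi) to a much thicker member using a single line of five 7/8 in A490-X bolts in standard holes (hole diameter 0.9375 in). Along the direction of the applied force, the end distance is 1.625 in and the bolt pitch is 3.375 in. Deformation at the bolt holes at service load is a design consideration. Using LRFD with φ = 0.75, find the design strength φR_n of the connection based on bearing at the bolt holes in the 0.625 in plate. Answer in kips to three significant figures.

266 kips

Per bolt r_n = 1.2 l_c t F_u ≤ 2.4 d t F_u; upper limit = 2.4 × 0.875 × 0.625 × 58 = 76.12 kips.
Edge bolt: l_c = 1.625 − 0.9375/2 = 1.156 in → 1.2 × 1.156 × 0.625 × 58 = 50.3 → r_n = 50.3 kips.
Interior bolts: l_c = 3.375 − 0.9375 = 2.438 in → 1.2 × 2.438 × 0.625 × 58 = 106 → r_n = 76.12 kips.
R_n = 1 × 50.3 + 4 × 76.12 = 354.8 kips.
Design strength φR_n = 0.75 × 354.8 = 266 kips.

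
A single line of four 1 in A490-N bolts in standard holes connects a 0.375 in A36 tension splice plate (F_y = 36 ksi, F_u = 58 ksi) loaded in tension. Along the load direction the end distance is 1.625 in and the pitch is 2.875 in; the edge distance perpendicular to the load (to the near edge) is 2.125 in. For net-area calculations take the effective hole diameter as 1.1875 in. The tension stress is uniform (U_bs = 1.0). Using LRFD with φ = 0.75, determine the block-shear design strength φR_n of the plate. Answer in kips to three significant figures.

84.6 kips

Shear plane L_v = 1.625 + 3·2.875 = 10.25 in; A_gv = 10.25 × 0.375 = 3.844 in².
A_nv = (10.25 − 3.5·1.1875) × 0.375 = 2.285 in².
A_nt = (2.125 − 0.5·1.1875) × 0.375 = 0.5742 in².
0.6 F_u A_nv = 79.52 kips; 0.6 F_y A_gv = 83.02 kips → shear rupture governs the shear term.
R_n = 79.52 + 1.0 × 58 × 0.5742 = 112.8 kips.
Design strength φR_n = 0.75 × 112.8 = 84.6 kips.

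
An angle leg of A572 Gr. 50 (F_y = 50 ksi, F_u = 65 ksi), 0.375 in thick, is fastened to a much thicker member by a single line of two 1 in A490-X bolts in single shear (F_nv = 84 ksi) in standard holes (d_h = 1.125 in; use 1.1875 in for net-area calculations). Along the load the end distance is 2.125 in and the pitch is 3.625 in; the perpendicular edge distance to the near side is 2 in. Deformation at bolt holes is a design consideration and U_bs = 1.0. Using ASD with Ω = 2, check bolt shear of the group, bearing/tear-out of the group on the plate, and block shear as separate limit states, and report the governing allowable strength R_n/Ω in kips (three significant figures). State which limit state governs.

46.2 kips (block shear governs)

Bolt shear: A_b = π·1²/4 = 0.7854 in²; R_n = 84 × 0.7854 × 2 × 1 = 131.9 kips → 131.9 / 2 = 66 kips.
Bearing: edge l_c = 1.562, r_n = 45.7 kips; interior l_c = 2.5, r_n = 58.5 kips; R_n = 45.7 + 1·58.5 = 104.2 kips → 52.1 kips.
Block shear: A_gv = 2.156, A_nv = 1.488, A_nt = 0.5273 in²; R_n = min(0.6F_uA_nv, 0.6F_yA_gv) + U_bs·F_u·A_nt = 92.32 kips → 46.2 kips.
Block shear governs: 46.2 kips.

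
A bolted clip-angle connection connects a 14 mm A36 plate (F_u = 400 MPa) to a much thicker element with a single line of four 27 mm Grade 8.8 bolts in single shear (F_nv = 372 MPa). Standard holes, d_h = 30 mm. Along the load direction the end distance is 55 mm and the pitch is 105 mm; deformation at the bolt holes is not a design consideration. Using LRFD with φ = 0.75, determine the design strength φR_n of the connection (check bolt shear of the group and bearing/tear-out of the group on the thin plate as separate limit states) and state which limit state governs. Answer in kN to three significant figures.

639 kN (bolt shear governs)

Bolt shear: A_b = π·27²/4 = 572.6 mm²; R_n = 372 × 572.6 × 4 × 1 / 1000 = 852 kN → 0.75 × 852 = 639 kN.
Bearing (1.5 l_c t F_u ≤ 3.0 d t F_u): upper limit = 3.0·27·14·400 / 1000 = 453.6 kN.
  Edge l_c = 55 − 30/2 = 40 → r_n = 336 kN; interior l_c = 105 − 30 = 75 → r_n = 453.6 kN.
  R_n,bearing = 1·336 + 3·453.6 = 1697 kN → 0.75 × 1697 = 1270 kN.
Bolt shear governs: 639 kN.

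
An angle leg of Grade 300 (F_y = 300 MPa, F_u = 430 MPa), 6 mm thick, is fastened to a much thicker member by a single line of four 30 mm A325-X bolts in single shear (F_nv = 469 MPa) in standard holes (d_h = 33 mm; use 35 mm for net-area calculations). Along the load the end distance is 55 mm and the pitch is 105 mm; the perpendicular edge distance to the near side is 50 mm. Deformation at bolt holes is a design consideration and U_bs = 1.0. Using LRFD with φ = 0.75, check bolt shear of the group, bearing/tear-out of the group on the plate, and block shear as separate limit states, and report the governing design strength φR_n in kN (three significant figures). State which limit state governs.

350 kN (block shear governs)

Bolt shear: A_b = π·30²/4 = 706.9 mm²; R_n = 469 × 706.9 × 4 × 1 / 1000 = 1326 kN → 0.75 × 1326 = 995 kN.
Bearing: edge l_c = 38.5, r_n = 119.2 kN; interior l_c = 72, r_n = 185.8 kN; R_n = 119.2 + 3·185.8 = 676.5 kN → 507 kN.
Block shear: A_gv = 2220, A_nv = 1485, A_nt = 195 mm²; R_n = min(0.6F_uA_nv, 0.6F_yA_gv) + U_bs·F_u·A_nt = 467 kN → 350 kN.
Block shear governs: 350 kN.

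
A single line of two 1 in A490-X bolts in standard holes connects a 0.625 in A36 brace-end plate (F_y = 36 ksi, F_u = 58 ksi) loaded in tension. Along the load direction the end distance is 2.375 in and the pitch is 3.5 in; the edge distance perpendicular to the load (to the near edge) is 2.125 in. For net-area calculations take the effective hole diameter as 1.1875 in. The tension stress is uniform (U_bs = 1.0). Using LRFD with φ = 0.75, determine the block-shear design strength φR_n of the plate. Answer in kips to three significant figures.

Shear plane L_v = 2.375 + 1·3.5 = 5.875 in; A_gv = 5.875 × 0.625 = 3.672 in².
A_nv = (5.875 − 1.5·1.1875) × 0.625 = 2.559 in².
A_nt = (2.125 − 0.5·1.1875) × 0.625 = 0.957 in².
0.6 F_u A_nv = 89.04 kips; 0.6 F_y A_gv = 79.31 kips → shear yielding governs the shear term.
R_n = 79.31 + 1.0 × 58 × 0.957 = 134.8 kips.
Design strength φR_n = 0.75 × 134.8 = 101 kips.

101 kips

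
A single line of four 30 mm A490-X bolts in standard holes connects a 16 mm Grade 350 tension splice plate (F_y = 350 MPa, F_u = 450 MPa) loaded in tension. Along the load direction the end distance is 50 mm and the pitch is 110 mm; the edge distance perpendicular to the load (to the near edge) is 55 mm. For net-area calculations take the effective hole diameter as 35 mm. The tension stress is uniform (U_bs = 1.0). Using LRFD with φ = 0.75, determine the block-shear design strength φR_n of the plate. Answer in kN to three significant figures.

1040 kN

Shear plane L_v = 50 + 3·110 = 380 mm; A_gv = 380 × 16 = 6080 mm².
A_nv = (380 − 3.5·35) × 16 = 4120 mm².
A_nt = (55 − 0.5·35) × 16 = 600 mm².
0.6 F_u A_nv = 1112 kN; 0.6 F_y A_gv = 1277 kN → shear rupture governs the shear term.
R_n = 1112 + 1.0 × 450 × 600 / 1000 = 1382 kN.
Design strength φR_n = 0.75 × 1382 = 1040 kN.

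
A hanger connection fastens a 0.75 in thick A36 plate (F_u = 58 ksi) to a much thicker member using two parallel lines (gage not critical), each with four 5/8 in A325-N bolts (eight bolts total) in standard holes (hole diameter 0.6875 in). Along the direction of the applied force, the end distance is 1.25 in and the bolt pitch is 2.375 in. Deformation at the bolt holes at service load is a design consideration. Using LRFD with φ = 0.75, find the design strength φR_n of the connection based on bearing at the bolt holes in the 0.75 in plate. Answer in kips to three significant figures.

365 kips

Per bolt r_n = 1.2 l_c t F_u ≤ 2.4 d t F_u; upper limit = 2.4 × 0.625 × 0.75 × 58 = 65.25 kips.
Edge bolt: l_c = 1.25 − 0.6875/2 = 0.9062 in → 1.2 × 0.9062 × 0.75 × 58 = 47.31 → r_n = 47.31 kips.
Interior bolts: l_c = 2.375 − 0.6875 = 1.688 in → 1.2 × 1.688 × 0.75 × 58 = 88.09 → r_n = 65.25 kips.
R_n = 2 × 47.31 + 6 × 65.25 = 486.1 kips.
Design strength φR_n = 0.75 × 486.1 = 365 kips.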